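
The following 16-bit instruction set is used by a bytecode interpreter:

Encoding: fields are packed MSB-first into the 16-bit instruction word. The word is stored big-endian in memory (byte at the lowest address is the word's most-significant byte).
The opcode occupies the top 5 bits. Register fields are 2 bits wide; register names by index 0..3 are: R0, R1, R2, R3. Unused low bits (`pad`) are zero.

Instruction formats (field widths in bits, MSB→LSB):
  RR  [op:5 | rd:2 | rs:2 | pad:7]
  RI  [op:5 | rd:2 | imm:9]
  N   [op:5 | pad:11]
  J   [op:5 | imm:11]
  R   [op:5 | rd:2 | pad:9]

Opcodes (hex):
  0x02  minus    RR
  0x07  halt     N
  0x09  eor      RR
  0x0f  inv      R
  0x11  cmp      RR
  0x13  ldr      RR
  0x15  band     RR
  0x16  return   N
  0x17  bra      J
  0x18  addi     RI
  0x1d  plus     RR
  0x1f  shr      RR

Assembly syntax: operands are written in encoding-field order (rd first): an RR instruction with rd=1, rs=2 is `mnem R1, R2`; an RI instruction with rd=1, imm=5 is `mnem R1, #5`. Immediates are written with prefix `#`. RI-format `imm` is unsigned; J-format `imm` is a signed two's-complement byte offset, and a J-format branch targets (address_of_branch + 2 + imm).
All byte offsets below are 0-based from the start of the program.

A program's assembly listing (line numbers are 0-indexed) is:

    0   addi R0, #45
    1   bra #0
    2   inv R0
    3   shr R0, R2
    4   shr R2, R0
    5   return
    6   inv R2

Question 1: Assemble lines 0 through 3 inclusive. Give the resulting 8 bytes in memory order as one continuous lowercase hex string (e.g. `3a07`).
L0: addi op=0x18:5|rd=0:2|imm=45:9 ⇒ 0xc02d ⇒ big c0 2d
L1: bra op=0x17:5|imm=0:11 ⇒ 0xb800 ⇒ big b8 00
L2: inv op=0xf:5|rd=0:2|pad=0:9 ⇒ 0x7800 ⇒ big 78 00
L3: shr op=0x1f:5|rd=0:2|rs=2:2|pad=0:7 ⇒ 0xf900 ⇒ big f9 00

c02db8007800f900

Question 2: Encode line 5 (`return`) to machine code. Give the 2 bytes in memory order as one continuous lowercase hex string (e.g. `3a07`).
L5: return op=0x16:5|pad=0:11 ⇒ 0xb000 ⇒ big b0 00

b000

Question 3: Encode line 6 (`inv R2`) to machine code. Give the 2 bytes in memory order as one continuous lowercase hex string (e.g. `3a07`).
line 6 (inv): pack op=0xf:5|rd=2:2|pad=0:9 = 0x7c00; big→ 7c 00

7c00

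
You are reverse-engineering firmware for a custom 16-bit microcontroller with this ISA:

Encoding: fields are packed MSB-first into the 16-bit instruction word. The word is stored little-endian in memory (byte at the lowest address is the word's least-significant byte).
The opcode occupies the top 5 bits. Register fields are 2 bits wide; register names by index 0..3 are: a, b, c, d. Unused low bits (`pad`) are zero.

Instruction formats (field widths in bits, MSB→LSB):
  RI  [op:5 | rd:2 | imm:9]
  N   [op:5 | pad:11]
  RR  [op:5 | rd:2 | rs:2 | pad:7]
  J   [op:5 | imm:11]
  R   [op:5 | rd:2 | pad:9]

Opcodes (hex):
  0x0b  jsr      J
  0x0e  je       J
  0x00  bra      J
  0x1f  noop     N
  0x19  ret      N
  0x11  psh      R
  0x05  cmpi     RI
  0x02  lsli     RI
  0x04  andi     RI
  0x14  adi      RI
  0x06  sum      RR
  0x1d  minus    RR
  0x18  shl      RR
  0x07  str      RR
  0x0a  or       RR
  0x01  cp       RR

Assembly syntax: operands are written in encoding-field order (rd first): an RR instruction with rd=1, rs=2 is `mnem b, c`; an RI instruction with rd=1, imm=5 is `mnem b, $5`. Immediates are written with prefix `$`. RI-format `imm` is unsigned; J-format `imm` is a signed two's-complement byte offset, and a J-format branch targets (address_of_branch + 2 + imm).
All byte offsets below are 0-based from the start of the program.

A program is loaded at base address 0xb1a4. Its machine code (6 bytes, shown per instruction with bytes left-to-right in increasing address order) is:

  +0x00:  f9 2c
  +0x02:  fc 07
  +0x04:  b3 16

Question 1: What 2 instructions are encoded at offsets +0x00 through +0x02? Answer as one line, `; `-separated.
[00] f9 2c → 0x2cf9
  op=0x2cf9>>11=0x5 ⇒ cmpi (RI)
  rd: (w>>9)&0x3=0x2 → c
  imm: (w>>0)&0x1ff=0xf9 → $249
[02] fc 07 → 0x07fc
  op=0x07fc>>11=0x0 ⇒ bra (J)
  imm: (w>>0)&0x7ff=0x7fc (s11→-4) → $-4

cmpi c, $249; bra $-4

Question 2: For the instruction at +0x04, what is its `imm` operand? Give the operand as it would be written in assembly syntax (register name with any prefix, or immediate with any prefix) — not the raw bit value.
$179

@+04  little-endian(b3 16) = 0x16b3
  op=0x16b3>>11=0x2 ⇒ lsli (RI)
  [10:9] rd=3 = d
  [8:0] imm=179 = $179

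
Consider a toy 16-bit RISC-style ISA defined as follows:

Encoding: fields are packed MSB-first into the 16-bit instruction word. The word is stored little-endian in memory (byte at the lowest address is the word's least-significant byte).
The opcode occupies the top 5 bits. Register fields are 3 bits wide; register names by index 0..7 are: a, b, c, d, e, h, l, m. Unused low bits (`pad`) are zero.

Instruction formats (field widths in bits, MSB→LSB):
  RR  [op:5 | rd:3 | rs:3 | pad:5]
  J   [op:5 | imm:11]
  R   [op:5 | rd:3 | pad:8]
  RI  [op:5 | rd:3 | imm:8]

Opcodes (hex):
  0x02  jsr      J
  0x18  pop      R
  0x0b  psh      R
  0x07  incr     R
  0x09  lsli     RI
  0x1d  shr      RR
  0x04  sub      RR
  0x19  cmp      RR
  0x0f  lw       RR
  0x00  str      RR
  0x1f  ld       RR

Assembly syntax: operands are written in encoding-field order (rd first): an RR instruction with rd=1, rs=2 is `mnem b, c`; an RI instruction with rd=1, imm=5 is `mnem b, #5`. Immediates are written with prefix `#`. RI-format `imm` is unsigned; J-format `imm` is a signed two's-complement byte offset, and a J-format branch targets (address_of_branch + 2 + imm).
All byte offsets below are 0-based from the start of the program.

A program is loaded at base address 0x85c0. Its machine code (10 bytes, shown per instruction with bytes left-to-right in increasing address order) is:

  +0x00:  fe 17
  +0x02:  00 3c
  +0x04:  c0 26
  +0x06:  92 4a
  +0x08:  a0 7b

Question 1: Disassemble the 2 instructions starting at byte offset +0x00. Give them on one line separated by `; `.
+0x00: fe 17 ⇒ word 0x17fe (little)
  opcode bits[15:11]=0x2: jsr/J
  [10:0] imm=2046 (s11→-2) = #-2
+0x02: 00 3c ⇒ word 0x3c00 (little)
  opcode bits[15:11]=0x7: incr/R
  [10:8] rd=4 = e

jsr #-2; incr e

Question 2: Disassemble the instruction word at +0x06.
off 0x06: read 92 4a as little → 0x4a92
  opcode bits[15:11]=0x9: lsli/RI
  rd: (w>>8)&0x7=0x2 → c
  imm: (w>>0)&0xff=0x92 → #146

lsli c, #146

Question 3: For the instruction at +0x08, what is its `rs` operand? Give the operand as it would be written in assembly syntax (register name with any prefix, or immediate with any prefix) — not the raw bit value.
h

[08] a0 7b → 0x7ba0
  opcode bits[15:11]=0xf: lw/RR
  rd: (w>>8)&0x7=0x3 → d
  rs: (w>>5)&0x7=0x5 → h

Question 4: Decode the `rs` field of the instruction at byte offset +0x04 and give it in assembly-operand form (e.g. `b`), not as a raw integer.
+0x04: c0 26 ⇒ word 0x26c0 (little)
  op=0x26c0>>11=0x4 ⇒ sub (RR)
  [10:8] rd=6 = l
  [7:5] rs=6 = l

l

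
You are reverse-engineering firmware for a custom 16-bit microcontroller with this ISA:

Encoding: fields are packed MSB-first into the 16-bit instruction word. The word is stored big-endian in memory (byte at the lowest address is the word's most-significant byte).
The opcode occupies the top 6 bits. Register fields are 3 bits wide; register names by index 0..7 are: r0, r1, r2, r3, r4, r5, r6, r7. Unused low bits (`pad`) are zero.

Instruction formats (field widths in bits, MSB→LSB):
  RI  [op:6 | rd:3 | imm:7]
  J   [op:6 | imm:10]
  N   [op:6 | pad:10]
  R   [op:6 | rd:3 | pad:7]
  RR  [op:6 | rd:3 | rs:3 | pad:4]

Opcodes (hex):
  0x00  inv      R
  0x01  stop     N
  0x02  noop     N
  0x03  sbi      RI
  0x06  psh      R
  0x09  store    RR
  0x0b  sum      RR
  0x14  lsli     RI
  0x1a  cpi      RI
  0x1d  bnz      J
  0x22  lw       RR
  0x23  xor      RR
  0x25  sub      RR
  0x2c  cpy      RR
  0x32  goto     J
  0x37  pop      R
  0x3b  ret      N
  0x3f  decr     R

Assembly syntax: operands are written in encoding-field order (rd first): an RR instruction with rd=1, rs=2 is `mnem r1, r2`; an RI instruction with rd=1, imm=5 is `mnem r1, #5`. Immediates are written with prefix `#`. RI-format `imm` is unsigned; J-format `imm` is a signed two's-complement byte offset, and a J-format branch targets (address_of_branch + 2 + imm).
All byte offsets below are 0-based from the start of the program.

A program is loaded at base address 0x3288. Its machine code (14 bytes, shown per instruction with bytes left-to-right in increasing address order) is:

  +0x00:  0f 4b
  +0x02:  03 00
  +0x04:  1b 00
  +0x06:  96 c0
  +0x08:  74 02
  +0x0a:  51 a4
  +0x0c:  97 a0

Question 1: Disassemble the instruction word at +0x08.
[08] 74 02 → 0x7402
  opcode bits[15:10]=0x1d: bnz/J
  imm: (w>>0)&0x3ff=0x2 → #2

bnz #2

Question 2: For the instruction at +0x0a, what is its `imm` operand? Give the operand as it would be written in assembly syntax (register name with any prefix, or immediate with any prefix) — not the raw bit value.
#36

@+0a  big-endian(51 a4) = 0x51a4
  op=0x51a4>>10=0x14 ⇒ lsli (RI)
  rd: (w>>7)&0x7=0x3 → r3
  imm: (w>>0)&0x7f=0x24 → #36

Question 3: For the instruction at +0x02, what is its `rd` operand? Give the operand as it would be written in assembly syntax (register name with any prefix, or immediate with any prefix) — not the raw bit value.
r6

@+02  big-endian(03 00) = 0x0300
  top 6b → 0x0 → inv [R]
  [9:7] rd=6 = r6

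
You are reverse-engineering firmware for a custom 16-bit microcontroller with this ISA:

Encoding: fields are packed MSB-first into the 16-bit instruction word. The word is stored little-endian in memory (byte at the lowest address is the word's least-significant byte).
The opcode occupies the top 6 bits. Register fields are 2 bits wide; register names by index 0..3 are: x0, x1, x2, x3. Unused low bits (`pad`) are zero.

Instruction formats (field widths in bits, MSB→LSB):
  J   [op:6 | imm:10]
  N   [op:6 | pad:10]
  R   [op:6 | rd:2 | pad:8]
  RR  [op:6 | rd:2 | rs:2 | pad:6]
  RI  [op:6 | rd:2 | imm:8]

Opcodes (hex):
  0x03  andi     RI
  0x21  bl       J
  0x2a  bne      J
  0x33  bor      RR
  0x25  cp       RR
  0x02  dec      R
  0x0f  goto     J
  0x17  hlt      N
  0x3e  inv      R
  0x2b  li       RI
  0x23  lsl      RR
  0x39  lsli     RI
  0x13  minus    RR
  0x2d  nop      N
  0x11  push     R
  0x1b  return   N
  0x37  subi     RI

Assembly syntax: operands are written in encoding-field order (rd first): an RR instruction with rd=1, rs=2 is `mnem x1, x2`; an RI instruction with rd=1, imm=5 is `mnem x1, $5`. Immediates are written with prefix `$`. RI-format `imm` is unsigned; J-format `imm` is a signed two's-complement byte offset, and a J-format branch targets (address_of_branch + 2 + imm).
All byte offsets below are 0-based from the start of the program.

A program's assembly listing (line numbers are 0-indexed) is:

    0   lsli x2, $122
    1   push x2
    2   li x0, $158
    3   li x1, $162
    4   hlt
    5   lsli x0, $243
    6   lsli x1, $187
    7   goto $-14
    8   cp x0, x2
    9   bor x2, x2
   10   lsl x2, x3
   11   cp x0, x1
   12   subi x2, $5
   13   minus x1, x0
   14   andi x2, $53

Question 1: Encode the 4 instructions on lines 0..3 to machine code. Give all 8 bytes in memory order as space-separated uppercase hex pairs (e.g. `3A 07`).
L0: lsli op=0x39:6|rd=2:2|imm=122:8 ⇒ 0xe67a ⇒ little 7a e6
L1: push op=0x11:6|rd=2:2|pad=0:8 ⇒ 0x4600 ⇒ little 00 46
L2: li op=0x2b:6|rd=0:2|imm=158:8 ⇒ 0xac9e ⇒ little 9e ac
L3: li op=0x2b:6|rd=1:2|imm=162:8 ⇒ 0xada2 ⇒ little a2 ad

7A E6 00 46 9E AC A2 AD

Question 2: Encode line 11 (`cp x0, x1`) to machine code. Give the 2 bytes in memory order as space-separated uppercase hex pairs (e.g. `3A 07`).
40 94

line 11 (cp): pack op=0x25:6|rd=0:2|rs=1:2|pad=0:6 = 0x9440; little→ 40 94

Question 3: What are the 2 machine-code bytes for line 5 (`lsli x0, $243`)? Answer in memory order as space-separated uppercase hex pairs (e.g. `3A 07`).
F3 E4

5. lsli fields op=0x39:6|rd=0:2|imm=243:8 → word e4f3h → f3 e4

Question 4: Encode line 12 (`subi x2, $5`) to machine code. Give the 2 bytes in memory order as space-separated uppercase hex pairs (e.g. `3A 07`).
05 DE

line 12 (subi): pack op=0x37:6|rd=2:2|imm=5:8 = 0xde05; little→ 05 de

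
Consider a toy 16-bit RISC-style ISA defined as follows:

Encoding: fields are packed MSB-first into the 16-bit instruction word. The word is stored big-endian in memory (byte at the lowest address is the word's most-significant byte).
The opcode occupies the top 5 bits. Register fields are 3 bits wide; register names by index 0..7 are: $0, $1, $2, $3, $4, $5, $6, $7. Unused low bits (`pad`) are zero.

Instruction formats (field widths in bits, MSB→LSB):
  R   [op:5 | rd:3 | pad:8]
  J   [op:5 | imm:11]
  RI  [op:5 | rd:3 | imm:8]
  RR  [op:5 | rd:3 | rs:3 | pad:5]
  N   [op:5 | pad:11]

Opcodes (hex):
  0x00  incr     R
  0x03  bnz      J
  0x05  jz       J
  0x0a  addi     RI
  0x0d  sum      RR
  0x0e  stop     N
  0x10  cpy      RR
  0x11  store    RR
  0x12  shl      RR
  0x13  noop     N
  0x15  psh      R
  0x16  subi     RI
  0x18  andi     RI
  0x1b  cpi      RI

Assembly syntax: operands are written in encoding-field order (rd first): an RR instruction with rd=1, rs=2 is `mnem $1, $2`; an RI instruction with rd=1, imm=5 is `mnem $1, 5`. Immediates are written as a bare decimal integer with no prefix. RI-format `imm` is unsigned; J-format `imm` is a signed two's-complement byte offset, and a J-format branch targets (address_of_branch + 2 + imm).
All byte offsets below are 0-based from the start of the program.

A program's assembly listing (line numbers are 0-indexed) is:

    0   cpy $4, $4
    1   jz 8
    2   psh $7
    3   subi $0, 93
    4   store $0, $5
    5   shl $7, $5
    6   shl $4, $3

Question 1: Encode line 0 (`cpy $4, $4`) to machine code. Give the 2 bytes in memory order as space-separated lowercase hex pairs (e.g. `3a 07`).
84 80

0. cpy fields op=0x10:5|rd=4:3|rs=4:3|pad=0:5 → word 8480h → 84 80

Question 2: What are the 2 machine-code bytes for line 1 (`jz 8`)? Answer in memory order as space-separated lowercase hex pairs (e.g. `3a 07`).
L1: jz op=0x5:5|imm=8:11 ⇒ 0x2808 ⇒ big 28 08

28 08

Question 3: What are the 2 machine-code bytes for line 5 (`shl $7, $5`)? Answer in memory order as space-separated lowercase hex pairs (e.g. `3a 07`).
5. shl fields op=0x12:5|rd=7:3|rs=5:3|pad=0:5 → word 97a0h → 97 a0

97 a0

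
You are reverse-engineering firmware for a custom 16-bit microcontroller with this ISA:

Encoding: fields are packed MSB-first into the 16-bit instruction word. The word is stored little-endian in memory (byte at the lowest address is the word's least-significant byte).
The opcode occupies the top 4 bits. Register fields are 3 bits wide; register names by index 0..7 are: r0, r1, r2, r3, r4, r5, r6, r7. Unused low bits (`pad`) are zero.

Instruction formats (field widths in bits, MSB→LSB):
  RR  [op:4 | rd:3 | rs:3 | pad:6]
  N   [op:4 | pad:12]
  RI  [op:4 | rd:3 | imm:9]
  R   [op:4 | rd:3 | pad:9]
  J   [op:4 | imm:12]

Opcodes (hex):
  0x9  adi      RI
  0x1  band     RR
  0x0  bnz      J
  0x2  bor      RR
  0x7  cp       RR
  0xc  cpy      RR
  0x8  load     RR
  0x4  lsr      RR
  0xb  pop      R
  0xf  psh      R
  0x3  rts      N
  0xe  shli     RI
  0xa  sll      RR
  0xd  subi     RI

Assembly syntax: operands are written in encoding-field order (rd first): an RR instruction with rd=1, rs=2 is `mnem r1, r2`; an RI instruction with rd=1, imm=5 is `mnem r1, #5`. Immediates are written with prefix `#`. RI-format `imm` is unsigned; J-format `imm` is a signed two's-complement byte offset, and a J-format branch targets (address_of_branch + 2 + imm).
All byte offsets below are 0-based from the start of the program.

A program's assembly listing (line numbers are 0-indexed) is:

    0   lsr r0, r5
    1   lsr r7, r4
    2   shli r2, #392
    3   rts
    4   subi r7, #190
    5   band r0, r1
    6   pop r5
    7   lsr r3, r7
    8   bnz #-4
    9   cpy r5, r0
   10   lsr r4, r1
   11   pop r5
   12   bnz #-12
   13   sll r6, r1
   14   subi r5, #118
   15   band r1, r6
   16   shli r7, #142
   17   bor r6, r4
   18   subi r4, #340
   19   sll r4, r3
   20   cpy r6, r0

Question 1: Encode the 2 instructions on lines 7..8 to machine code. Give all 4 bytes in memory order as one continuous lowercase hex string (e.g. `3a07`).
c047fc0f

L7: lsr op=0x4:4|rd=3:3|rs=7:3|pad=0:6 ⇒ 0x47c0 ⇒ little c0 47
L8: bnz op=0x0:4|imm=-4:12 ⇒ 0x0ffc ⇒ little fc 0f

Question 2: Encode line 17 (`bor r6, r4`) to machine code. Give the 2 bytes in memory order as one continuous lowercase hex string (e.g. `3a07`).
17. bor fields op=0x2:4|rd=6:3|rs=4:3|pad=0:6 → word 2d00h → 00 2d

002d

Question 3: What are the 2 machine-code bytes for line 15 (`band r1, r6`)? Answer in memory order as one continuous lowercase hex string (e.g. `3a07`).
L15: band op=0x1:4|rd=1:3|rs=6:3|pad=0:6 ⇒ 0x1380 ⇒ little 80 13

8013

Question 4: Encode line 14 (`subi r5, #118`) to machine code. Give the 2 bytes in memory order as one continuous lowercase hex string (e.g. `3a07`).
76da

L14: subi op=0xd:4|rd=5:3|imm=118:9 ⇒ 0xda76 ⇒ little 76 da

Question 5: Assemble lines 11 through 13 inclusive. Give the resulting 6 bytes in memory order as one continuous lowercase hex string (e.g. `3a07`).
00baf40f40ac

L11: pop op=0xb:4|rd=5:3|pad=0:9 ⇒ 0xba00 ⇒ little 00 ba
L12: bnz op=0x0:4|imm=-12:12 ⇒ 0x0ff4 ⇒ little f4 0f
L13: sll op=0xa:4|rd=6:3|rs=1:3|pad=0:6 ⇒ 0xac40 ⇒ little 40 ac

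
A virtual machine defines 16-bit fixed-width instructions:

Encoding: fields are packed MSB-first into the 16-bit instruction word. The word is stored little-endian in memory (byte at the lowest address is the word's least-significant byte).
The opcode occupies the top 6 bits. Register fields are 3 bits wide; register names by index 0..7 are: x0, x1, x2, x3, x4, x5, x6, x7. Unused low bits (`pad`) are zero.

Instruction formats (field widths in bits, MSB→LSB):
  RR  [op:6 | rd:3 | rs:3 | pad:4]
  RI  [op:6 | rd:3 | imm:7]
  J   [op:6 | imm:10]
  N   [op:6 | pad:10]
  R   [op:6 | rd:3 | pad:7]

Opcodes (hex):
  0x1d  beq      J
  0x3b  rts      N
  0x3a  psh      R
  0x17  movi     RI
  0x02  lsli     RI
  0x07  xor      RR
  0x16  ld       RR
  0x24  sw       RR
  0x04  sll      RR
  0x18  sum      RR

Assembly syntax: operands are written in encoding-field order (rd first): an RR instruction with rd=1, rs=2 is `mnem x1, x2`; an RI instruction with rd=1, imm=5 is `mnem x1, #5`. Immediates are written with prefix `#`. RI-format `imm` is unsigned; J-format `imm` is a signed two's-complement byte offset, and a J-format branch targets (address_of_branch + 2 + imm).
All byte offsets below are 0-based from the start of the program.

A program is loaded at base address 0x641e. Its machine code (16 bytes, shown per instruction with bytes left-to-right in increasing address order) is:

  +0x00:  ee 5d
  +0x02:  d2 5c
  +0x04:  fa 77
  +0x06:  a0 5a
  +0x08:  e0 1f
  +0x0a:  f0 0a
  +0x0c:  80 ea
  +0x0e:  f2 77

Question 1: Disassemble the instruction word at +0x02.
movi x1, #82

off 0x02: read d2 5c as little → 0x5cd2
  op=0x5cd2>>10=0x17 ⇒ movi (RI)
  rd: (w>>7)&0x7=0x1 → x1
  imm: (w>>0)&0x7f=0x52 → #82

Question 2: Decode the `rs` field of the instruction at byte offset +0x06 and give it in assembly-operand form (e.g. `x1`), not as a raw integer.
x2

[06] a0 5a → 0x5aa0
  opcode bits[15:10]=0x16: ld/RR
  [9:7] rd=5 = x5
  [6:4] rs=2 = x2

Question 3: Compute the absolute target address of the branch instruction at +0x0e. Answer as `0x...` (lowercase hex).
+0x0e: f2 77 ⇒ word 0x77f2 (little)
  op=0x77f2>>10=0x1d ⇒ beq (J)
  imm@[9:0]=0x3f2 (s10→-14) ⇒ #-14
  target = base 0x641e + off 0x0e + 2 + imm -14 = 0x6420

0x6420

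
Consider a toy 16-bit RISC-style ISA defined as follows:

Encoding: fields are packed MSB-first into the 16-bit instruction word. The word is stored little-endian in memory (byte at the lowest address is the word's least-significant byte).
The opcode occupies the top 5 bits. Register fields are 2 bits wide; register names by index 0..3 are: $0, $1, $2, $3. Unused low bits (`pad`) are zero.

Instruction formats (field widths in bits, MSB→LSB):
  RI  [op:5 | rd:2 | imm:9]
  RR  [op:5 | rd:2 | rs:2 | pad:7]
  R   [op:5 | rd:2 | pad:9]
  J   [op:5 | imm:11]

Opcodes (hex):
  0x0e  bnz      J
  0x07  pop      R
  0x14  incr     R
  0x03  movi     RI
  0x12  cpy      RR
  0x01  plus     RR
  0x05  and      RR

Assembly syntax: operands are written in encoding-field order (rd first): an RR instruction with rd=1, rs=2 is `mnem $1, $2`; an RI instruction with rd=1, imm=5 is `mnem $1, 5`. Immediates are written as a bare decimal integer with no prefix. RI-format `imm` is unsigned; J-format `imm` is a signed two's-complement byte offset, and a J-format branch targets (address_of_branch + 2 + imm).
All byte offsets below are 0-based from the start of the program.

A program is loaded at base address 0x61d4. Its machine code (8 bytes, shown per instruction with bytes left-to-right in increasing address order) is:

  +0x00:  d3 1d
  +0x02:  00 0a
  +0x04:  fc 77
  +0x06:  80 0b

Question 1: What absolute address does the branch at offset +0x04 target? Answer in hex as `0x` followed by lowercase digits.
+0x04: fc 77 ⇒ word 0x77fc (little)
  top 5b → 0xe → bnz [J]
  imm: (w>>0)&0x7ff=0x7fc (s11→-4) → -4
  target = base 0x61d4 + off 0x04 + 2 + imm -4 = 0x61d6

0x61d6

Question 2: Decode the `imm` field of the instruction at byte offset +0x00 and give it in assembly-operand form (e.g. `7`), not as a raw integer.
off 0x00: read d3 1d as little → 0x1dd3
  opcode bits[15:11]=0x3: movi/RI
  rd: (w>>9)&0x3=0x2 → $2
  imm: (w>>0)&0x1ff=0x1d3 → 467

467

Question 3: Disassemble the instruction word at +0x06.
plus $1, $3

+0x06: 80 0b ⇒ word 0x0b80 (little)
  op=0x0b80>>11=0x1 ⇒ plus (RR)
  rd@[10:9]=0x1 ⇒ $1
  rs@[8:7]=0x3 ⇒ $3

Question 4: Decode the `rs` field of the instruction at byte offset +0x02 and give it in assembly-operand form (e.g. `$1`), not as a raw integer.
$0

off 0x02: read 00 0a as little → 0x0a00
  top 5b → 0x1 → plus [RR]
  rd: (w>>9)&0x3=0x1 → $1
  rs: (w>>7)&0x3=0x0 → $0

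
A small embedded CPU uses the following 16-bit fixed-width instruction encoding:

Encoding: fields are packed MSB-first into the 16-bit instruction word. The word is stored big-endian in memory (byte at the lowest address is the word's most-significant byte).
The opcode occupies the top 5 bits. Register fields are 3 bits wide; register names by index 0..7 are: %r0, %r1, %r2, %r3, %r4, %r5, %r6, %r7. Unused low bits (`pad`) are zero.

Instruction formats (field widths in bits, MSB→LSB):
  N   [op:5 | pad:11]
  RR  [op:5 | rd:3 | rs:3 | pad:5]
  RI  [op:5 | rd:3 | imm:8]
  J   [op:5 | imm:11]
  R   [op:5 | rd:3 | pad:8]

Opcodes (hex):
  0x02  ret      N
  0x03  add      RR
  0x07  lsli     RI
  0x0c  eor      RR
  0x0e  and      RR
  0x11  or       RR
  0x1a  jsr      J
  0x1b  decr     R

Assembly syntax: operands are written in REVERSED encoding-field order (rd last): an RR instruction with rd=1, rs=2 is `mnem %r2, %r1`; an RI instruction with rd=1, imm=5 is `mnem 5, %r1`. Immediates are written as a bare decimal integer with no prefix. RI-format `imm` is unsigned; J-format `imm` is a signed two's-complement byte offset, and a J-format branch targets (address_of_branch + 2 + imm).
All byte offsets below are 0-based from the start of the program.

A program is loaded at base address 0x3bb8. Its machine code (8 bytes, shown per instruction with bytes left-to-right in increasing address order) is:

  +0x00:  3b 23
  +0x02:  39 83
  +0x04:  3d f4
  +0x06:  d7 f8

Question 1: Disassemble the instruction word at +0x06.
jsr -8

+0x06: d7 f8 ⇒ word 0xd7f8 (big)
  op=0xd7f8>>11=0x1a ⇒ jsr (J)
  [10:0] imm=2040 (s11→-8) = -8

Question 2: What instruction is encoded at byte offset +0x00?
lsli 35, %r3

off 0x00: read 3b 23 as big → 0x3b23
  top 5b → 0x7 → lsli [RI]
  rd@[10:8]=0x3 ⇒ %r3
  imm@[7:0]=0x23 ⇒ 35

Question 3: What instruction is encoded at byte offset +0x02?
lsli 131, %r1

[02] 39 83 → 0x3983
  top 5b → 0x7 → lsli [RI]
  [10:8] rd=1 = %r1
  [7:0] imm=131 = 131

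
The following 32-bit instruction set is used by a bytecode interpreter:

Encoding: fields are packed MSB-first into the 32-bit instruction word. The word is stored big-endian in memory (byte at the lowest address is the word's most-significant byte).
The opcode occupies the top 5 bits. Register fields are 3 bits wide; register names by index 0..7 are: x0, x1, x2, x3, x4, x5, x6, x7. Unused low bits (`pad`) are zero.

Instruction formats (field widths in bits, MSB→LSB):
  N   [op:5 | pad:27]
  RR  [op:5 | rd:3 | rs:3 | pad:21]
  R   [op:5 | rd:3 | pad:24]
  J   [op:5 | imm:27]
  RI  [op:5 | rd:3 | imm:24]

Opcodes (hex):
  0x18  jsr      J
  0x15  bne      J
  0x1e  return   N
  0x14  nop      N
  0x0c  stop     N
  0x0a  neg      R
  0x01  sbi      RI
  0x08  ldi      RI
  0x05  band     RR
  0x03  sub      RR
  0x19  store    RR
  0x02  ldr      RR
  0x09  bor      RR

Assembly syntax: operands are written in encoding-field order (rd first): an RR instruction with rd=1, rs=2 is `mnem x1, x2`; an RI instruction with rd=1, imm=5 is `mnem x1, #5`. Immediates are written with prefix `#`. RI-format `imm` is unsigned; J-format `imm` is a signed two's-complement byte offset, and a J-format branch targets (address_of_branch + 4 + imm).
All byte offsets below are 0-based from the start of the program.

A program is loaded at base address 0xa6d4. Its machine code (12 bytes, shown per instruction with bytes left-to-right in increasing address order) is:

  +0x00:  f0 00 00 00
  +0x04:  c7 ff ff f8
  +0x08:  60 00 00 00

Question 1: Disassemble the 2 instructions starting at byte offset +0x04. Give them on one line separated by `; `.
@+04  big-endian(c7 ff ff f8) = 0xc7fffff8
  top 5b → 0x18 → jsr [J]
  [26:0] imm=134217720 (s27→-8) = #-8
@+08  big-endian(60 00 00 00) = 0x60000000
  top 5b → 0xc → stop [N]

jsr #-8; stop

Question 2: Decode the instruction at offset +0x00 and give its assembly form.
@+00  big-endian(f0 00 00 00) = 0xf0000000
  opcode bits[31:27]=0x1e: return/N

return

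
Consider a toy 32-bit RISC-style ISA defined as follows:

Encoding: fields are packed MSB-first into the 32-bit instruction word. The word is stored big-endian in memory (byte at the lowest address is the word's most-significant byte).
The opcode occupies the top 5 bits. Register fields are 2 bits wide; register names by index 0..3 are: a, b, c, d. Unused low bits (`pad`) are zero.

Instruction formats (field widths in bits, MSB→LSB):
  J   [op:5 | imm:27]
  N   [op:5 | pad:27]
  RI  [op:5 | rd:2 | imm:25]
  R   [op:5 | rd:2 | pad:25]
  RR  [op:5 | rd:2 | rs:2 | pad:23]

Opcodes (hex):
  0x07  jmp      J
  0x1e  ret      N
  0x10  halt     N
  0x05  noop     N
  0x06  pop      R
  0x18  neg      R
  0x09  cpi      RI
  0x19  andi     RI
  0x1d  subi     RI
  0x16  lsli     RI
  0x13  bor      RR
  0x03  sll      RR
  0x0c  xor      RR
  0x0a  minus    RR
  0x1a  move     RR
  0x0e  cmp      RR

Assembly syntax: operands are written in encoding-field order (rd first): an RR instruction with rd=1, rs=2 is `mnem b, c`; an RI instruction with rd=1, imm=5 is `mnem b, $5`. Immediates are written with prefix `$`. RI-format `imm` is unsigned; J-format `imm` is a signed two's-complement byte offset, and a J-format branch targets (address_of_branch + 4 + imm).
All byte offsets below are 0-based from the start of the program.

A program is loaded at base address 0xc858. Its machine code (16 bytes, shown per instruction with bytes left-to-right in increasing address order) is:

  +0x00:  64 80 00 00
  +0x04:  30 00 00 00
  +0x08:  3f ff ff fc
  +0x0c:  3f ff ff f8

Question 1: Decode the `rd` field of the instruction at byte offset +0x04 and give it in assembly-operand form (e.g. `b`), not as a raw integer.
a

@+04  big-endian(30 00 00 00) = 0x30000000
  opcode bits[31:27]=0x6: pop/R
  [26:25] rd=0 = a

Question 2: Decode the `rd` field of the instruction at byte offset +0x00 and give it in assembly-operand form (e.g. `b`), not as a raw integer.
c

@+00  big-endian(64 80 00 00) = 0x64800000
  op=0x64800000>>27=0xc ⇒ xor (RR)
  rd: (w>>25)&0x3=0x2 → c
  rs: (w>>23)&0x3=0x1 → b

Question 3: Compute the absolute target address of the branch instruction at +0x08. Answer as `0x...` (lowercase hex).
off 0x08: read 3f ff ff fc as big → 0x3ffffffc
  opcode bits[31:27]=0x7: jmp/J
  [26:0] imm=134217724 (s27→-4) = $-4
  target = base 0xc858 + off 0x08 + 4 + imm -4 = 0xc860

0xc860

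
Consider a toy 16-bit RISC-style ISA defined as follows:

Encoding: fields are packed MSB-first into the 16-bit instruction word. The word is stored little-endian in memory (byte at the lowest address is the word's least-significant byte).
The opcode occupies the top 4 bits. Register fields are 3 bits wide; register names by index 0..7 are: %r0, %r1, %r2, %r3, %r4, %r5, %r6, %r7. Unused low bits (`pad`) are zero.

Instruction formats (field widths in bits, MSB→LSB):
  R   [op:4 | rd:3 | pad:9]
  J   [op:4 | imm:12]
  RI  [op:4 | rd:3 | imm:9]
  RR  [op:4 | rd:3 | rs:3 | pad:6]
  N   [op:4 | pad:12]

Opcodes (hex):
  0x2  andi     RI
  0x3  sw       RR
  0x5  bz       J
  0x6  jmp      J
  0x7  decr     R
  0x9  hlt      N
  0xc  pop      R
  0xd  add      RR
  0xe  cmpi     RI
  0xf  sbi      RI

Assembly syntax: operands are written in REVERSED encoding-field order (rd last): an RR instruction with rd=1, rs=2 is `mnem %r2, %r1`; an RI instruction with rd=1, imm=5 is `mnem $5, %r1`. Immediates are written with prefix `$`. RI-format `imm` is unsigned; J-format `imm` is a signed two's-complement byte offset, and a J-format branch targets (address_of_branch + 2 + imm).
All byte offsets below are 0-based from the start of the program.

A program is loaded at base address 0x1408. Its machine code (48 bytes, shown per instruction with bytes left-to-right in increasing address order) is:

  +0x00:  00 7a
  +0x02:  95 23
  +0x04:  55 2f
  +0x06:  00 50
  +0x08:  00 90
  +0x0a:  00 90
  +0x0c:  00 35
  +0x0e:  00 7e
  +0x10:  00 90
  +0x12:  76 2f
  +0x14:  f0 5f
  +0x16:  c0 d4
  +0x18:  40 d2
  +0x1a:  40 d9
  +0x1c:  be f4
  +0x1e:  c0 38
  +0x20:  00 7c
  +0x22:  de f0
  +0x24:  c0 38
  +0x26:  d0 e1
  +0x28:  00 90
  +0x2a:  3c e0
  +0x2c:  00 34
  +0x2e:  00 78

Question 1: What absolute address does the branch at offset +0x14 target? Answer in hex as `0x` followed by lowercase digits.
0x140e

[14] f0 5f → 0x5ff0
  opcode bits[15:12]=0x5: bz/J
  imm@[11:0]=0xff0 (s12→-16) ⇒ $-16
  target = base 0x1408 + off 0x14 + 2 + imm -16 = 0x140e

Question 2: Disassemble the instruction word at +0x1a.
+0x1a: 40 d9 ⇒ word 0xd940 (little)
  op=0xd940>>12=0xd ⇒ add (RR)
  rd@[11:9]=0x4 ⇒ %r4
  rs@[8:6]=0x5 ⇒ %r5

add %r5, %r4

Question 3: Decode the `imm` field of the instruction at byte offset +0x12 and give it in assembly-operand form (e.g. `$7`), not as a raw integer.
off 0x12: read 76 2f as little → 0x2f76
  op=0x2f76>>12=0x2 ⇒ andi (RI)
  rd: (w>>9)&0x7=0x7 → %r7
  imm: (w>>0)&0x1ff=0x176 → $374

$374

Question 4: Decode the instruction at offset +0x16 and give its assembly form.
[16] c0 d4 → 0xd4c0
  opcode bits[15:12]=0xd: add/RR
  [11:9] rd=2 = %r2
  [8:6] rs=3 = %r3

add %r3, %r2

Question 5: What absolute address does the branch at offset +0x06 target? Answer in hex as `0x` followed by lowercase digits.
0x1410

[06] 00 50 → 0x5000
  opcode bits[15:12]=0x5: bz/J
  imm: (w>>0)&0xfff=0x0 → $0
  target = base 0x1408 + off 0x06 + 2 + imm 0 = 0x1410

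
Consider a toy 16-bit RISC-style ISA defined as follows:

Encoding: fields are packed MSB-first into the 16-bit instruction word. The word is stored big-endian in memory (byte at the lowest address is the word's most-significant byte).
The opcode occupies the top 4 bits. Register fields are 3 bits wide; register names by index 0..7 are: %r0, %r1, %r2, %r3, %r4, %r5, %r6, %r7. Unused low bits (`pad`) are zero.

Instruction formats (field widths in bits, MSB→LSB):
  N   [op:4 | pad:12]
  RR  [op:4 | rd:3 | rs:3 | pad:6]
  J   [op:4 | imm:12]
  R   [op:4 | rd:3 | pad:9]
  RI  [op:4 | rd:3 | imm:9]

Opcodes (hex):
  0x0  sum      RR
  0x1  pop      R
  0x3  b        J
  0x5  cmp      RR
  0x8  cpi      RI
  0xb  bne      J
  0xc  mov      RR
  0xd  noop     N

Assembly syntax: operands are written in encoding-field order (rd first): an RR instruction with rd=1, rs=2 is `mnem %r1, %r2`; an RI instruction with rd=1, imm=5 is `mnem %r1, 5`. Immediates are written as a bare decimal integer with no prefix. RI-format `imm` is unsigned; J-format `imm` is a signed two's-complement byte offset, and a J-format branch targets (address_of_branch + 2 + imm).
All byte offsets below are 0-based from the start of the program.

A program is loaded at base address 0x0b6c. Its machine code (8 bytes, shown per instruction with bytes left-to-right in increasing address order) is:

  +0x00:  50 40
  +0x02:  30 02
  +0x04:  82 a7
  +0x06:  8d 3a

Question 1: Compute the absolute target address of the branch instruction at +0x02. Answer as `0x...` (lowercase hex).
0x0b72

@+02  big-endian(30 02) = 0x3002
  op=0x3002>>12=0x3 ⇒ b (J)
  imm@[11:0]=0x2 ⇒ 2
  target = base 0x0b6c + off 0x02 + 2 + imm 2 = 0x0b72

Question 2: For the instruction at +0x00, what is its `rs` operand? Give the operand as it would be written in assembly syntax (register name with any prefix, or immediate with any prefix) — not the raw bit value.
%r1

off 0x00: read 50 40 as big → 0x5040
  op=0x5040>>12=0x5 ⇒ cmp (RR)
  rd: (w>>9)&0x7=0x0 → %r0
  rs: (w>>6)&0x7=0x1 → %r1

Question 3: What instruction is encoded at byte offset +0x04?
cpi %r1, 167

[04] 82 a7 → 0x82a7
  opcode bits[15:12]=0x8: cpi/RI
  rd@[11:9]=0x1 ⇒ %r1
  imm@[8:0]=0xa7 ⇒ 167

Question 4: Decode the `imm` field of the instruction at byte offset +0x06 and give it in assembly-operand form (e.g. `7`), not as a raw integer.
314

@+06  big-endian(8d 3a) = 0x8d3a
  top 4b → 0x8 → cpi [RI]
  [11:9] rd=6 = %r6
  [8:0] imm=314 = 314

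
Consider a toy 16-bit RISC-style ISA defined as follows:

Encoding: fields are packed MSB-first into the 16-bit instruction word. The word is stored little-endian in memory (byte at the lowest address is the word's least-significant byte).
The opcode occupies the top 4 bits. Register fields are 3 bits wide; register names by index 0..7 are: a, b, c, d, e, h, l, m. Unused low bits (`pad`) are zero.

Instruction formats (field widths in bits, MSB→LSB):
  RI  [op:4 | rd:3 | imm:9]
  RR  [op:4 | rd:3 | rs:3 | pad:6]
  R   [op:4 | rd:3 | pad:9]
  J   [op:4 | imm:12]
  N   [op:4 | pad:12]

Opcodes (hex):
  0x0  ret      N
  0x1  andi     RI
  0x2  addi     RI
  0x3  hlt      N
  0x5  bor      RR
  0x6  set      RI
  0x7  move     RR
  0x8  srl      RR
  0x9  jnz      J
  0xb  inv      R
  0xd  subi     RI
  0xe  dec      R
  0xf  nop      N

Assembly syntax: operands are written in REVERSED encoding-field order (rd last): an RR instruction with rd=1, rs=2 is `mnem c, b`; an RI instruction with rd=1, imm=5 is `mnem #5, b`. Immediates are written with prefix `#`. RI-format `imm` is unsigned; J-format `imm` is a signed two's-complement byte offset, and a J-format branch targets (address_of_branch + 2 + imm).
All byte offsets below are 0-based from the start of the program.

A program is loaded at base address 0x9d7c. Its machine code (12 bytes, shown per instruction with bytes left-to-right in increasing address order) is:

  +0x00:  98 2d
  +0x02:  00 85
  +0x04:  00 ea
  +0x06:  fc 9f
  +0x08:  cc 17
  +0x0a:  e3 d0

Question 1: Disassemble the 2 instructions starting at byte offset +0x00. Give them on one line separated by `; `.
addi #408, l; srl e, c

[00] 98 2d → 0x2d98
  top 4b → 0x2 → addi [RI]
  rd@[11:9]=0x6 ⇒ l
  imm@[8:0]=0x198 ⇒ #408
[02] 00 85 → 0x8500
  top 4b → 0x8 → srl [RR]
  rd@[11:9]=0x2 ⇒ c
  rs@[8:6]=0x4 ⇒ e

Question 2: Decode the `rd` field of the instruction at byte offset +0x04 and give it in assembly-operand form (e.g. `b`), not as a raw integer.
off 0x04: read 00 ea as little → 0xea00
  top 4b → 0xe → dec [R]
  rd: (w>>9)&0x7=0x5 → h

h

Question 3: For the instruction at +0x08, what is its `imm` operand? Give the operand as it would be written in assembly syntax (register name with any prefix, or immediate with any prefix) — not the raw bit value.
off 0x08: read cc 17 as little → 0x17cc
  op=0x17cc>>12=0x1 ⇒ andi (RI)
  rd@[11:9]=0x3 ⇒ d
  imm@[8:0]=0x1cc ⇒ #460

#460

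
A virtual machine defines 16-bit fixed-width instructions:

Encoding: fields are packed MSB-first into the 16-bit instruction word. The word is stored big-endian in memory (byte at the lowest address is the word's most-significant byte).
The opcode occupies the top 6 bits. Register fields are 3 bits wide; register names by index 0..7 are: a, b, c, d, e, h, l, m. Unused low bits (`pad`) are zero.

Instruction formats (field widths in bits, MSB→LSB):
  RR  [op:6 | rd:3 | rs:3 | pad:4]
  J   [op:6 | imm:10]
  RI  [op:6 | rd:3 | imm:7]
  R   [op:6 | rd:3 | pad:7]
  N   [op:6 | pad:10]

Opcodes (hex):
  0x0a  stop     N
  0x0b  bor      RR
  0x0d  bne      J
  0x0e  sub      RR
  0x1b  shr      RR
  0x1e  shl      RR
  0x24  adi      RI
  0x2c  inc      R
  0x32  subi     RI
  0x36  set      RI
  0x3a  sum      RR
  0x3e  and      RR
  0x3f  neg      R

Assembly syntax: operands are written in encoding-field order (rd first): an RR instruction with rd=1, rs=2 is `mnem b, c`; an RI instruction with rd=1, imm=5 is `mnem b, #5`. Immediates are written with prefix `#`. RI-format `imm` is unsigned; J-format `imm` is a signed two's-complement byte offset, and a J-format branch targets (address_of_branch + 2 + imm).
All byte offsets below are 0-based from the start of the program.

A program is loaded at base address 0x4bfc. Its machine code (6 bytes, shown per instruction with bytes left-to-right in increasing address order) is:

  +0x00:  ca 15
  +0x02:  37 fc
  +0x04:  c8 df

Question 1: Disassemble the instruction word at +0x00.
subi e, #21

@+00  big-endian(ca 15) = 0xca15
  op=0xca15>>10=0x32 ⇒ subi (RI)
  [9:7] rd=4 = e
  [6:0] imm=21 = #21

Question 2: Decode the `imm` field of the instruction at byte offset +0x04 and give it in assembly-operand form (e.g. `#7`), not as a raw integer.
off 0x04: read c8 df as big → 0xc8df
  opcode bits[15:10]=0x32: subi/RI
  [9:7] rd=1 = b
  [6:0] imm=95 = #95

#95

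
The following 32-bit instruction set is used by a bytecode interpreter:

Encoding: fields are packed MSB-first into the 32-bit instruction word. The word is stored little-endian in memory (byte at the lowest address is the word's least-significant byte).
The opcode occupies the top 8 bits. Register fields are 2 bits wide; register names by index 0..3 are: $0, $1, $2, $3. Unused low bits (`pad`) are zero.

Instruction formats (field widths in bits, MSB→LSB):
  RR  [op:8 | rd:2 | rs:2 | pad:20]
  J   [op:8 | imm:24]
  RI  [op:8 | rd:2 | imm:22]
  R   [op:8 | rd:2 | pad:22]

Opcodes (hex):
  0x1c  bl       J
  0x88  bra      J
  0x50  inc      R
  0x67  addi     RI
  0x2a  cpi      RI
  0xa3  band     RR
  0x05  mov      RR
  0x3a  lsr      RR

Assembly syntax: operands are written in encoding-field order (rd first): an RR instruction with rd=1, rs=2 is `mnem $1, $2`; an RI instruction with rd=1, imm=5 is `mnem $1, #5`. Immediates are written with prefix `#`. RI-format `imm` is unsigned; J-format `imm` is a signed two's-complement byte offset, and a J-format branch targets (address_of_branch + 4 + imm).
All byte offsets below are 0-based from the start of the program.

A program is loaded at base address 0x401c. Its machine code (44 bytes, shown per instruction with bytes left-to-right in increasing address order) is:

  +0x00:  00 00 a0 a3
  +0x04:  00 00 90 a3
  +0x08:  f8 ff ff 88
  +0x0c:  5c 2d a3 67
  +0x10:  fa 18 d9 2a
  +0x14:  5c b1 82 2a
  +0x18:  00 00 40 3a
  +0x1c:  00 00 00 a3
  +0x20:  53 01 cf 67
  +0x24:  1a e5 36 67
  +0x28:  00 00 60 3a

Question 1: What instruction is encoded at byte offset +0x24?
addi $0, #3597594

[24] 1a e5 36 67 → 0x6736e51a
  op=0x6736e51a>>24=0x67 ⇒ addi (RI)
  rd@[23:22]=0x0 ⇒ $0
  imm@[21:0]=0x36e51a ⇒ #3597594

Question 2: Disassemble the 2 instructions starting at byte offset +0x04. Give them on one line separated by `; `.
+0x04: 00 00 90 a3 ⇒ word 0xa3900000 (little)
  opcode bits[31:24]=0xa3: band/RR
  rd@[23:22]=0x2 ⇒ $2
  rs@[21:20]=0x1 ⇒ $1
+0x08: f8 ff ff 88 ⇒ word 0x88fffff8 (little)
  opcode bits[31:24]=0x88: bra/J
  imm@[23:0]=0xfffff8 (s24→-8) ⇒ #-8

band $2, $1; bra #-8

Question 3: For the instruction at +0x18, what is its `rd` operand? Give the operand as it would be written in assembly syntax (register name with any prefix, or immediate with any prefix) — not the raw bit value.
$1

off 0x18: read 00 00 40 3a as little → 0x3a400000
  top 8b → 0x3a → lsr [RR]
  [23:22] rd=1 = $1
  [21:20] rs=0 = $0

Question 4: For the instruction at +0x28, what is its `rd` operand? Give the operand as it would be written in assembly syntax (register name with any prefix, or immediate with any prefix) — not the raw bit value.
off 0x28: read 00 00 60 3a as little → 0x3a600000
  opcode bits[31:24]=0x3a: lsr/RR
  [23:22] rd=1 = $1
  [21:20] rs=2 = $2

$1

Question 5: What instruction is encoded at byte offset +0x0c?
addi $2, #2305372

off 0x0c: read 5c 2d a3 67 as little → 0x67a32d5c
  op=0x67a32d5c>>24=0x67 ⇒ addi (RI)
  rd: (w>>22)&0x3=0x2 → $2
  imm: (w>>0)&0x3fffff=0x232d5c → #2305372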